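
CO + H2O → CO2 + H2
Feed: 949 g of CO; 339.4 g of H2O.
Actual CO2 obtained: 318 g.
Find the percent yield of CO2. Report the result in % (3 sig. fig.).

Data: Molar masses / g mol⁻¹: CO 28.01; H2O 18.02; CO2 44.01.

n(CO) = 949.0 / 28.01 = 33.88 mol
n(H2O) = 339.4 / 18.02 = 18.83 mol
n/ν for CO = 33.88/1 = 33.88
n/ν for H2O = 18.83/1 = 18.83
Smallest n/ν is H2O → limiting reagent.
theoretical n(CO2) = (1/1) × 18.83 = 18.83 mol → 828.7 g
% yield = 318 / 828.7 × 100 = 38.37 %

38.4 %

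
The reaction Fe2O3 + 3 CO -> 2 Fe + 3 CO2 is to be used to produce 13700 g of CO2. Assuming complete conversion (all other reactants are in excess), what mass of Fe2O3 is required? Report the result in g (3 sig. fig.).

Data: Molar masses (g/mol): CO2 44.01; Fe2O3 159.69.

n(CO2) = 13700 / 44.01 = 311.3 mol
n(Fe2O3) = (1/3) × 311.3 = 103.8 mol
mass = 103.8 × 159.69 = 16580 g

16600 g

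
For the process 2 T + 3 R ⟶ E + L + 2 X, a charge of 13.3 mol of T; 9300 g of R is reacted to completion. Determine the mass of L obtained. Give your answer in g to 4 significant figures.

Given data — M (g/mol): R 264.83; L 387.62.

n(T) = 13.30 mol
n(R) = 9300 / 264.83 = 35.12 mol
n/ν for T = 13.30/2 = 6.650
n/ν for R = 35.12/3 = 11.71
Smallest n/ν is T → limiting reagent.
n(L) = (1/2) × 13.30 = 6.650 mol
mass = 6.650 × 387.62 = 2578 g

2578 g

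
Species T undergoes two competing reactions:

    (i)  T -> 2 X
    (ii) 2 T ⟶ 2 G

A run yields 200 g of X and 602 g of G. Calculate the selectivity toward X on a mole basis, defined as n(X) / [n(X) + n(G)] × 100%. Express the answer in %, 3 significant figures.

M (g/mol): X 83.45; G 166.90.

39.9 %

n(X) = 200 / 83.45 = 2.397 mol
n(G) = 602 / 166.90 = 3.607 mol
selectivity = 2.397/(2.397+3.607) × 100 = 39.92 %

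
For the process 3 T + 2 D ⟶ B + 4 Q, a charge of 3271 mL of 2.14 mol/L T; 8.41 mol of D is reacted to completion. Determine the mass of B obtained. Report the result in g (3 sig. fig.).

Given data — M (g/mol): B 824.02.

1920 g

n(T) = 2.14 × 3271/1000 = 7.000 mol
n(D) = 8.410 mol
n/ν → T: 2.333, D: 4.205; T is limiting.
n(B) = (1/3) × 7.000 = 2.333 mol
mass = 2.333 × 824.02 = 1922 g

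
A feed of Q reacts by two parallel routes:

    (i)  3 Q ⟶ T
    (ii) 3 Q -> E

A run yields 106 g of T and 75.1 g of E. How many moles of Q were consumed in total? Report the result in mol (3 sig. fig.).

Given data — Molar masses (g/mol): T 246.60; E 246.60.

2.20 mol

n(T) = 106 / 246.60 = 0.4298 mol
n(E) = 75.1 / 246.60 = 0.3045 mol
n(Q) via (i) = (3/1)×0.4298 = 1.289 mol
n(Q) via (ii) = (3/1)×0.3045 = 0.9135 mol
total n(Q) = 1.289 + 0.9135 = 2.203 mol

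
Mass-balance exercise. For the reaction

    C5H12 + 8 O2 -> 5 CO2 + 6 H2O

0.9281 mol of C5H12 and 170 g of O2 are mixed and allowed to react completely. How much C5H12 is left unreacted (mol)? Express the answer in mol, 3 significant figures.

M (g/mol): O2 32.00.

0.264 mol

n(C5H12) = 0.9281 mol
n(O2) = 170.0 / 32.00 = 5.313 mol
n/ν → C5H12: 0.9281, O2: 0.6641; O2 is limiting.
C5H12 consumed = (1/8) × 5.313 = 0.6641 mol
C5H12 remaining = 0.9281 − 0.6641 = 0.2640 mol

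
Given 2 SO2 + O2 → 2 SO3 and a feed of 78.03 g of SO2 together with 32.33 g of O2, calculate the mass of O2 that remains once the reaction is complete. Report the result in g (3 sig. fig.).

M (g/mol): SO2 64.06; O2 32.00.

n(SO2) = 78.03 / 64.06 = 1.218 mol
n(O2) = 32.33 / 32.00 = 1.010 mol
n/ν → SO2: 0.6090, O2: 1.010; SO2 is limiting.
O2 consumed = (1/2) × 1.218 = 0.6090 mol
O2 remaining = 1.010 − 0.6090 = 0.4010 mol
mass = 0.4010 × 32.00 = 12.83 g

12.8 g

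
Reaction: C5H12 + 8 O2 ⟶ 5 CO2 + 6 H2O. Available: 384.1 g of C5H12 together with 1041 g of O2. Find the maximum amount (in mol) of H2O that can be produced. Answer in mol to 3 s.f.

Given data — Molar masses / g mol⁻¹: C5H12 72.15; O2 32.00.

n(C5H12) = 384.1 / 72.15 = 5.324 mol
n(O2) = 1041 / 32.00 = 32.53 mol
n/ν for C5H12 = 5.324/1 = 5.324
n/ν for O2 = 32.53/8 = 4.066
Smallest n/ν is O2 → limiting reagent.
n(H2O) = (6/8) × 32.53 = 24.40 mol

24.4 mol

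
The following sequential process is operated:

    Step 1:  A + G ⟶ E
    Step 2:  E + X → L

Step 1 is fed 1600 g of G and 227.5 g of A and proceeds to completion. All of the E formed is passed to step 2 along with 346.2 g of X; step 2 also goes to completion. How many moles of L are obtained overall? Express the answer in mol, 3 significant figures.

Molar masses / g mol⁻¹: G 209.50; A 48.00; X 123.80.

2.80 mol

Step 1:
n(G) = 1600 / 209.50 = 7.637 mol
n(A) = 227.5 / 48.00 = 4.740 mol
n/ν for G = 7.637/1 = 7.637
n/ν for A = 4.740/1 = 4.740
Smallest n/ν is A → limiting reagent.
n(E) produced = (1/1) × 4.740 = 4.740 mol
Step 2:
n(E) available = 4.740 mol
n(X) = 346.2 / 123.80 = 2.796 mol
n/ν for E = 4.740/1 = 4.740
n/ν for X = 2.796/1 = 2.796
Smallest n/ν is X → limiting reagent.
n(L) = (1/1) × 2.796 = 2.796 mol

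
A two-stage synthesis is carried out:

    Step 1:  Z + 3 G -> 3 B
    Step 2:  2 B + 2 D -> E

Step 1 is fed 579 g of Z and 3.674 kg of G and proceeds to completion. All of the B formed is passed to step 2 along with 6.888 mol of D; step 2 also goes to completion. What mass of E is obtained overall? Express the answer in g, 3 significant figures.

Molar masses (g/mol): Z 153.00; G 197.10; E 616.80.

Step 1:
n(Z) = 579.0 / 153.00 = 3.784 mol
n(G) = 3.674×1000 / 197.10 = 18.64 mol
n/ν for Z = 3.784/1 = 3.784
n/ν for G = 18.64/3 = 6.213
Smallest n/ν is Z → limiting reagent.
n(B) produced = (3/1) × 3.784 = 11.35 mol
Step 2:
n(B) available = 11.35 mol
n(D) = 6.888 mol
n/ν for B = 11.35/2 = 5.675
n/ν for D = 6.888/2 = 3.444
Smallest n/ν is D → limiting reagent.
n(E) = (1/2) × 6.888 = 3.444 mol
mass = 3.444 × 616.80 = 2124 g

2120 g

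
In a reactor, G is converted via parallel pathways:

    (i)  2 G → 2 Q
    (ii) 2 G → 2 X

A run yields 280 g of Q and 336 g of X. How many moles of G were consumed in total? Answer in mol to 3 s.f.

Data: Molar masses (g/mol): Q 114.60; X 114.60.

n(Q) = 280 / 114.60 = 2.443 mol
n(X) = 336 / 114.60 = 2.932 mol
n(G) via (i) = (2/2)×2.443 = 2.443 mol
n(G) via (ii) = (2/2)×2.932 = 2.932 mol
total n(G) = 2.443 + 2.932 = 5.375 mol

5.38 mol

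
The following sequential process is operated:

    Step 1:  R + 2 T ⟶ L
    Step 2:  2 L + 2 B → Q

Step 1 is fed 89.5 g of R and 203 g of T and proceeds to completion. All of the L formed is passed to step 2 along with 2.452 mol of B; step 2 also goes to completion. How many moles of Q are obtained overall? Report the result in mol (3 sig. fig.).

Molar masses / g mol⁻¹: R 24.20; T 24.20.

1.23 mol

Step 1:
n(R) = 89.50 / 24.20 = 3.698 mol
n(T) = 203.0 / 24.20 = 8.388 mol
n/ν for R = 3.698/1 = 3.698
n/ν for T = 8.388/2 = 4.194
Smallest n/ν is R → limiting reagent.
n(L) produced = (1/1) × 3.698 = 3.698 mol
Step 2:
n(L) available = 3.698 mol
n(B) = 2.452 mol
n/ν for L = 3.698/2 = 1.849
n/ν for B = 2.452/2 = 1.226
Smallest n/ν is B → limiting reagent.
n(Q) = (1/2) × 2.452 = 1.226 mol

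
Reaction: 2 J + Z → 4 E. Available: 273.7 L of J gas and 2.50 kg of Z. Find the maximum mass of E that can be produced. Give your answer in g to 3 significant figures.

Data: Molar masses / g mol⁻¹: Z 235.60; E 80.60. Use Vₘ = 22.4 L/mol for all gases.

1970 g

n(J) = 273.7 / 22.4 = 12.22 mol
n(Z) = 2.500×1000 / 235.60 = 10.61 mol
n/ν for J = 12.22/2 = 6.110
n/ν for Z = 10.61/1 = 10.61
Smallest n/ν is J → limiting reagent.
n(E) = (4/2) × 12.22 = 24.44 mol
mass = 24.44 × 80.60 = 1970 g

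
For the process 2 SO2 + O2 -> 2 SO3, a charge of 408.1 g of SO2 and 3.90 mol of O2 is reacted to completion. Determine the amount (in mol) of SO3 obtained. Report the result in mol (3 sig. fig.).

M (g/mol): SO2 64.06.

n(SO2) = 408.1 / 64.06 = 6.371 mol
n(O2) = 3.900 mol
n/ν for SO2 = 6.371/2 = 3.186
n/ν for O2 = 3.900/1 = 3.900
Smallest n/ν is SO2 → limiting reagent.
n(SO3) = (2/2) × 6.371 = 6.371 mol

6.37 mol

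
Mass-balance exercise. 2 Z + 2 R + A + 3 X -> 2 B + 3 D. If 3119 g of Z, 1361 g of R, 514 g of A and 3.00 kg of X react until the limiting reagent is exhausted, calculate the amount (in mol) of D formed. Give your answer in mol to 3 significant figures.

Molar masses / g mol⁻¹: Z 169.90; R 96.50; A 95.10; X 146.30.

16.2 mol

n(Z) = 3119 / 169.90 = 18.36 mol
n(R) = 1361 / 96.50 = 14.10 mol
n(A) = 514.0 / 95.10 = 5.405 mol
n(X) = 3.000×1000 / 146.30 = 20.51 mol
n/ν for Z = 18.36/2 = 9.180
n/ν for R = 14.10/2 = 7.050
n/ν for A = 5.405/1 = 5.405
n/ν for X = 20.51/3 = 6.837
Smallest n/ν is A → limiting reagent.
n(D) = (3/1) × 5.405 = 16.22 mol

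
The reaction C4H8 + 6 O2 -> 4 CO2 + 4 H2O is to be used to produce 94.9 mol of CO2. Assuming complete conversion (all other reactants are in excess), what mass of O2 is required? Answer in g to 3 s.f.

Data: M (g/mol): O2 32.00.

4560 g

n(CO2) = 94.90 mol
n(O2) = (6/4) × 94.90 = 142.4 mol
mass = 142.4 × 32.00 = 4557 g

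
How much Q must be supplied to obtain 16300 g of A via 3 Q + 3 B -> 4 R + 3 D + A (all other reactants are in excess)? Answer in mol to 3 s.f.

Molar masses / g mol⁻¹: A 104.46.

n(A) = 16300 / 104.46 = 156.0 mol
n(Q) = (3/1) × 156.0 = 468.0 mol

468 mol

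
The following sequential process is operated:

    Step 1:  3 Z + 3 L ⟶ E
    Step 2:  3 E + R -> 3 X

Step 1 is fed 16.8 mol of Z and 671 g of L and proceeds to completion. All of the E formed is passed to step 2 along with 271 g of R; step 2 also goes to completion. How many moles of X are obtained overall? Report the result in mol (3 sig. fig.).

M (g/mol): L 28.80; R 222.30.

Step 1:
n(Z) = 16.80 mol
n(L) = 671.0 / 28.80 = 23.30 mol
n/ν for Z = 16.80/3 = 5.600
n/ν for L = 23.30/3 = 7.767
Smallest n/ν is Z → limiting reagent.
n(E) produced = (1/3) × 16.80 = 5.600 mol
Step 2:
n(E) available = 5.600 mol
n(R) = 271.0 / 222.30 = 1.219 mol
n/ν for E = 5.600/3 = 1.867
n/ν for R = 1.219/1 = 1.219
Smallest n/ν is R → limiting reagent.
n(X) = (3/1) × 1.219 = 3.657 mol

3.66 mol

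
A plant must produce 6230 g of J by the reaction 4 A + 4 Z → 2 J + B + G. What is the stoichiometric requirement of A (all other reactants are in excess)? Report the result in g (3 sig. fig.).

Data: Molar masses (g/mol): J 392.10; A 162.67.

5170 g

n(J) = 6230 / 392.10 = 15.89 mol
n(A) = (4/2) × 15.89 = 31.78 mol
mass = 31.78 × 162.67 = 5170 g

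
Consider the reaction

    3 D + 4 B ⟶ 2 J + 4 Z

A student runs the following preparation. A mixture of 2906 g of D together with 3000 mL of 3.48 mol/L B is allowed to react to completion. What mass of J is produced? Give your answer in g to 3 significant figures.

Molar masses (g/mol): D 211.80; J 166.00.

867 g

n(D) = 2906 / 211.80 = 13.72 mol
n(B) = 3.48 × 3000/1000 = 10.44 mol
n/ν for D = 13.72/3 = 4.573
n/ν for B = 10.44/4 = 2.610
Smallest n/ν is B → limiting reagent.
n(J) = (2/4) × 10.44 = 5.220 mol
mass = 5.220 × 166.00 = 866.5 g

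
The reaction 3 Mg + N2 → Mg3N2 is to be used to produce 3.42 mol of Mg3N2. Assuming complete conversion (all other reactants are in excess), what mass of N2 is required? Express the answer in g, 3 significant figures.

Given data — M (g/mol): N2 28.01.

n(Mg3N2) = 3.420 mol
n(N2) = (1/1) × 3.420 = 3.420 mol
mass = 3.420 × 28.01 = 95.79 g

95.8 g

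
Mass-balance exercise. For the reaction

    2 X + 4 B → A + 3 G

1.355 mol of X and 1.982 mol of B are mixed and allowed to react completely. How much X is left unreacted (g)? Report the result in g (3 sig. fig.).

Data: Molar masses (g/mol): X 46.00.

16.7 g

n(X) = 1.355 mol
n(B) = 1.982 mol
n/ν for X = 1.355/2 = 0.6775
n/ν for B = 1.982/4 = 0.4955
Smallest n/ν is B → limiting reagent.
X consumed = (2/4) × 1.982 = 0.9910 mol
X remaining = 1.355 − 0.9910 = 0.3640 mol
mass = 0.3640 × 46.00 = 16.74 g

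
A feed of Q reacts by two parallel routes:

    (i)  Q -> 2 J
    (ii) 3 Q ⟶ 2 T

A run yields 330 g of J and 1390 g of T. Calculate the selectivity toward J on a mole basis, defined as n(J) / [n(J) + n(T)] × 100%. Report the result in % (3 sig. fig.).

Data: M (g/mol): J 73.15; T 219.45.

41.6 %

n(J) = 330 / 73.15 = 4.511 mol
n(T) = 1390 / 219.45 = 6.334 mol
selectivity = 4.511/(4.511+6.334) × 100 = 41.60 %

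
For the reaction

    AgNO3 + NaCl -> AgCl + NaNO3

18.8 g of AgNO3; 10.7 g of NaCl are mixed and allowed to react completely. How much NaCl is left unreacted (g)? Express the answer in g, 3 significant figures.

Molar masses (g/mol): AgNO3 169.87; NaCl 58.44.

4.23 g

n(AgNO3) = 18.80 / 169.87 = 0.1107 mol
n(NaCl) = 10.70 / 58.44 = 0.1831 mol
n/ν for AgNO3 = 0.1107/1 = 0.1107
n/ν for NaCl = 0.1831/1 = 0.1831
Smallest n/ν is AgNO3 → limiting reagent.
NaCl consumed = (1/1) × 0.1107 = 0.1107 mol
NaCl remaining = 0.1831 − 0.1107 = 0.07240 mol
mass = 0.07240 × 58.44 = 4.231 g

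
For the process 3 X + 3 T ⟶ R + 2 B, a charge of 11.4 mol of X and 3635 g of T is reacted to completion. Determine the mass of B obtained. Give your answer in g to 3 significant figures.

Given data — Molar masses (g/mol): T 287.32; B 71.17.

n(X) = 11.40 mol
n(T) = 3635 / 287.32 = 12.65 mol
n/ν for X = 11.40/3 = 3.800
n/ν for T = 12.65/3 = 4.217
Smallest n/ν is X → limiting reagent.
n(B) = (2/3) × 11.40 = 7.600 mol
mass = 7.600 × 71.17 = 540.9 g

541 g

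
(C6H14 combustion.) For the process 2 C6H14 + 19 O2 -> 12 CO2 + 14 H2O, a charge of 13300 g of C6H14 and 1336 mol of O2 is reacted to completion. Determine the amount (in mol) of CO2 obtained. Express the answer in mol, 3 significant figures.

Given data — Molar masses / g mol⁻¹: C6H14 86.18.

n(C6H14) = 13300 / 86.18 = 154.3 mol
n(O2) = 1336 mol
n/ν → C6H14: 77.15, O2: 70.32; O2 is limiting.
n(CO2) = (12/19) × 1336 = 843.8 mol

844 mol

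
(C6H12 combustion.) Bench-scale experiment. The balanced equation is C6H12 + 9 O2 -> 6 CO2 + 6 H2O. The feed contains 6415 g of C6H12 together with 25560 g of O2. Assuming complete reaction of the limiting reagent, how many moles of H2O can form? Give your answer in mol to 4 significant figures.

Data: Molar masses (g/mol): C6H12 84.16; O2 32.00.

n(C6H12) = 6415 / 84.16 = 76.22 mol
n(O2) = 25560 / 32.00 = 798.8 mol
n/ν for C6H12 = 76.22/1 = 76.22
n/ν for O2 = 798.8/9 = 88.76
Smallest n/ν is C6H12 → limiting reagent.
n(H2O) = (6/1) × 76.22 = 457.3 mol

457.3 mol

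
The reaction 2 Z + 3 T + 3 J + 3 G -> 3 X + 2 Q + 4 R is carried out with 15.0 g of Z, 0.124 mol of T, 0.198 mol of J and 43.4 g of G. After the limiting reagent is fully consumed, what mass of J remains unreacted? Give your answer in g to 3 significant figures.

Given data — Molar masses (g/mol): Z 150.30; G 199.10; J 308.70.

n(Z) = 15.00 / 150.30 = 0.09980 mol
n(T) = 0.1240 mol
n(J) = 0.1980 mol
n(G) = 43.40 / 199.10 = 0.2180 mol
n/ν → Z: 0.04990, T: 0.04133, J: 0.06600, G: 0.07267; T is limiting.
J consumed = (3/3) × 0.1240 = 0.1240 mol
J remaining = 0.1980 − 0.1240 = 0.07400 mol
mass = 0.07400 × 308.70 = 22.84 g

22.8 g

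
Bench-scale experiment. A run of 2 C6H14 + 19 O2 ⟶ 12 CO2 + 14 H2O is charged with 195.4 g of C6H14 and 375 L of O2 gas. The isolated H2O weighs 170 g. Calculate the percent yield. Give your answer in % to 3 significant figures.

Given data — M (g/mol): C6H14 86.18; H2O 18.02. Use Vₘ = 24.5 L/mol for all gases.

83.6 %

n(C6H14) = 195.4 / 86.18 = 2.267 mol
n(O2) = 375.0 / 24.5 = 15.31 mol
n/ν for C6H14 = 2.267/2 = 1.134
n/ν for O2 = 15.31/19 = 0.8058
Smallest n/ν is O2 → limiting reagent.
theoretical n(H2O) = (14/19) × 15.31 = 11.28 mol → 203.3 g
% yield = 170 / 203.3 × 100 = 83.62 %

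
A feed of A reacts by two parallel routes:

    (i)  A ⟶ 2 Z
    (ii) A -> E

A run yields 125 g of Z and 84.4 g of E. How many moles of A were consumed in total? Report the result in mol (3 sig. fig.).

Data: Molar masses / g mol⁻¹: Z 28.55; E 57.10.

n(Z) = 125 / 28.55 = 4.378 mol
n(E) = 84.4 / 57.10 = 1.478 mol
n(A) via (i) = (1/2)×4.378 = 2.189 mol
n(A) via (ii) = (1/1)×1.478 = 1.478 mol
total n(A) = 2.189 + 1.478 = 3.667 mol

3.67 mol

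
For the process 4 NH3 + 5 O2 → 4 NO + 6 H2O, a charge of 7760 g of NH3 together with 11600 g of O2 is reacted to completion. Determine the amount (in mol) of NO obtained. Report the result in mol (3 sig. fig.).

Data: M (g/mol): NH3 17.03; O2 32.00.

n(NH3) = 7760 / 17.03 = 455.7 mol
n(O2) = 11600 / 32.00 = 362.5 mol
n/ν for NH3 = 455.7/4 = 113.9
n/ν for O2 = 362.5/5 = 72.50
Smallest n/ν is O2 → limiting reagent.
n(NO) = (4/5) × 362.5 = 290.0 mol

290 mol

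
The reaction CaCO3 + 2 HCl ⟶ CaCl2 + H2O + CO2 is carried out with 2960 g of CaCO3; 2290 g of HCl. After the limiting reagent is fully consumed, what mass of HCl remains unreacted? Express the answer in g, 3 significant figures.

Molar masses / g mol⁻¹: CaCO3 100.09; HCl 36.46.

n(CaCO3) = 2960 / 100.09 = 29.57 mol
n(HCl) = 2290 / 36.46 = 62.81 mol
n/ν for CaCO3 = 29.57/1 = 29.57
n/ν for HCl = 62.81/2 = 31.41
Smallest n/ν is CaCO3 → limiting reagent.
HCl consumed = (2/1) × 29.57 = 59.14 mol
HCl remaining = 62.81 − 59.14 = 3.670 mol
mass = 3.670 × 36.46 = 133.8 g

134 g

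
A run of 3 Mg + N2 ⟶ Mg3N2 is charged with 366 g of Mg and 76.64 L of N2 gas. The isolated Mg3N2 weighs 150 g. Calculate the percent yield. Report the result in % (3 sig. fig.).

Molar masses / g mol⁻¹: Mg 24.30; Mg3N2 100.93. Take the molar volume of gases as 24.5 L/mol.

n(Mg) = 366.0 / 24.30 = 15.06 mol
n(N2) = 76.64 / 24.5 = 3.128 mol
n/ν for Mg = 15.06/3 = 5.020
n/ν for N2 = 3.128/1 = 3.128
Smallest n/ν is N2 → limiting reagent.
theoretical n(Mg3N2) = (1/1) × 3.128 = 3.128 mol → 315.7 g
% yield = 150 / 315.7 × 100 = 47.51 %

47.5 %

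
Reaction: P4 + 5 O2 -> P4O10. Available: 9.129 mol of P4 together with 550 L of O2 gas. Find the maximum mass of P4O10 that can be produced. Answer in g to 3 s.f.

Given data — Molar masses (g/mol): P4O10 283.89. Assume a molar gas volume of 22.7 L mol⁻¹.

1380 g

n(P4) = 9.129 mol
n(O2) = 550.0 / 22.7 = 24.23 mol
n/ν for P4 = 9.129/1 = 9.129
n/ν for O2 = 24.23/5 = 4.846
Smallest n/ν is O2 → limiting reagent.
n(P4O10) = (1/5) × 24.23 = 4.846 mol
mass = 4.846 × 283.89 = 1376 g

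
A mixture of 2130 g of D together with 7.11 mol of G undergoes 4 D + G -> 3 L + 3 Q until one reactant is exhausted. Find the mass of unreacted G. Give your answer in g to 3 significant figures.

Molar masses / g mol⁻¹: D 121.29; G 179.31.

488 g

n(D) = 2130 / 121.29 = 17.56 mol
n(G) = 7.110 mol
n/ν for D = 17.56/4 = 4.390
n/ν for G = 7.110/1 = 7.110
Smallest n/ν is D → limiting reagent.
G consumed = (1/4) × 17.56 = 4.390 mol
G remaining = 7.110 − 4.390 = 2.720 mol
mass = 2.720 × 179.31 = 487.7 g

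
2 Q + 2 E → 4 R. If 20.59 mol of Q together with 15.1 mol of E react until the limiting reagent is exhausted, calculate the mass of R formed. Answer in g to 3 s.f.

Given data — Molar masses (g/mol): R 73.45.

2220 g

n(Q) = 20.59 mol
n(E) = 15.10 mol
n/ν for Q = 20.59/2 = 10.30
n/ν for E = 15.10/2 = 7.550
Smallest n/ν is E → limiting reagent.
n(R) = (4/2) × 15.10 = 30.20 mol
mass = 30.20 × 73.45 = 2218 g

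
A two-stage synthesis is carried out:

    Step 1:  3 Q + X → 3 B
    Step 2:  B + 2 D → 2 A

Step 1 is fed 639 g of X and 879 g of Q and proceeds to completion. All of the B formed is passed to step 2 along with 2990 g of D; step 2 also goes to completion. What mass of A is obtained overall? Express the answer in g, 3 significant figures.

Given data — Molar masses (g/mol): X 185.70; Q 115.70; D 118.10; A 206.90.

3140 g

Step 1:
n(X) = 639.0 / 185.70 = 3.441 mol
n(Q) = 879.0 / 115.70 = 7.597 mol
n/ν for X = 3.441/1 = 3.441
n/ν for Q = 7.597/3 = 2.532
Smallest n/ν is Q → limiting reagent.
n(B) produced = (3/3) × 7.597 = 7.597 mol
Step 2:
n(B) available = 7.597 mol
n(D) = 2990 / 118.10 = 25.32 mol
n/ν for B = 7.597/1 = 7.597
n/ν for D = 25.32/2 = 12.66
Smallest n/ν is B → limiting reagent.
n(A) = (2/1) × 7.597 = 15.19 mol
mass = 15.19 × 206.90 = 3143 g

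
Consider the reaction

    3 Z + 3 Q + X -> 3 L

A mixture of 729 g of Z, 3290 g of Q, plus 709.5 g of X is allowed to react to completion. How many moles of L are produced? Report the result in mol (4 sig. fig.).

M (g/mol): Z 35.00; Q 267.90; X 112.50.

12.28 mol

n(Z) = 729.0 / 35.00 = 20.83 mol
n(Q) = 3290 / 267.90 = 12.28 mol
n(X) = 709.5 / 112.50 = 6.307 mol
n/ν → Z: 6.943, Q: 4.093, X: 6.307; Q is limiting.
n(L) = (3/3) × 12.28 = 12.28 mol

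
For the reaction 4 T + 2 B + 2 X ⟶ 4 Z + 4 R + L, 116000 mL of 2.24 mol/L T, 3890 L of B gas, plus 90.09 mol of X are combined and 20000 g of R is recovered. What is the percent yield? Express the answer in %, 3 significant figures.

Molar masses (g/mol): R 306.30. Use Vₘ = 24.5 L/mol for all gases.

36.2 %

n(T) = 2.24 × 116000/1000 = 259.8 mol
n(B) = 3890 / 24.5 = 158.8 mol
n(X) = 90.09 mol
n/ν for T = 259.8/4 = 64.95
n/ν for B = 158.8/2 = 79.40
n/ν for X = 90.09/2 = 45.05
Smallest n/ν is X → limiting reagent.
theoretical n(R) = (4/2) × 90.09 = 180.2 mol → 55200 g
% yield = 20000 / 55200 × 100 = 36.23 %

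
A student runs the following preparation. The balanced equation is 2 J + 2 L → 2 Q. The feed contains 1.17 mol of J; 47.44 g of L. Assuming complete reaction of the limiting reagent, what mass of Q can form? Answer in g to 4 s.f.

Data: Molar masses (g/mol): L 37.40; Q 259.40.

303.5 g

n(J) = 1.170 mol
n(L) = 47.44 / 37.40 = 1.268 mol
n/ν for J = 1.170/2 = 0.5850
n/ν for L = 1.268/2 = 0.6340
Smallest n/ν is J → limiting reagent.
n(Q) = (2/2) × 1.170 = 1.170 mol
mass = 1.170 × 259.40 = 303.5 g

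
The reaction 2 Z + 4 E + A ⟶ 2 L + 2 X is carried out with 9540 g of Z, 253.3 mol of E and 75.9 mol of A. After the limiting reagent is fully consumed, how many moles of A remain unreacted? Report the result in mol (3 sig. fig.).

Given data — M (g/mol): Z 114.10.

n(Z) = 9540 / 114.10 = 83.61 mol
n(E) = 253.3 mol
n(A) = 75.90 mol
n/ν for Z = 83.61/2 = 41.81
n/ν for E = 253.3/4 = 63.33
n/ν for A = 75.90/1 = 75.90
Smallest n/ν is Z → limiting reagent.
A consumed = (1/2) × 83.61 = 41.81 mol
A remaining = 75.90 − 41.81 = 34.09 mol

34.1 mol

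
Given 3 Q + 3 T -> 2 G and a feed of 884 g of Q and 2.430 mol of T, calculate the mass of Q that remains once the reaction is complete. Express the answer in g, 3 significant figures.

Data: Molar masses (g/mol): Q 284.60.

n(Q) = 884.0 / 284.60 = 3.106 mol
n(T) = 2.430 mol
n/ν for Q = 3.106/3 = 1.035
n/ν for T = 2.430/3 = 0.8100
Smallest n/ν is T → limiting reagent.
Q consumed = (3/3) × 2.430 = 2.430 mol
Q remaining = 3.106 − 2.430 = 0.6760 mol
mass = 0.6760 × 284.60 = 192.4 g

192 g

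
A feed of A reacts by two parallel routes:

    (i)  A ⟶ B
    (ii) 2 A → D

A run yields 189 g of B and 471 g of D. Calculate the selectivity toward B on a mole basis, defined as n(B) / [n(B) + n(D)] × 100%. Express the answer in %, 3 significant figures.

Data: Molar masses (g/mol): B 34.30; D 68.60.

n(B) = 189 / 34.30 = 5.510 mol
n(D) = 471 / 68.60 = 6.866 mol
selectivity = 5.510/(5.510+6.866) × 100 = 44.52 %

44.5 %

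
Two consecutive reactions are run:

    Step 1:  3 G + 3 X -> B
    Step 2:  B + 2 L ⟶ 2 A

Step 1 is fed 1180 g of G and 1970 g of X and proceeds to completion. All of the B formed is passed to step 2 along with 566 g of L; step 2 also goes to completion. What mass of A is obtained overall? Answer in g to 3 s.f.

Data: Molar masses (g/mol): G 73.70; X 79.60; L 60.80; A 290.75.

Step 1:
n(G) = 1180 / 73.70 = 16.01 mol
n(X) = 1970 / 79.60 = 24.75 mol
n/ν for G = 16.01/3 = 5.337
n/ν for X = 24.75/3 = 8.250
Smallest n/ν is G → limiting reagent.
n(B) produced = (1/3) × 16.01 = 5.337 mol
Step 2:
n(B) available = 5.337 mol
n(L) = 566.0 / 60.80 = 9.309 mol
n/ν for B = 5.337/1 = 5.337
n/ν for L = 9.309/2 = 4.655
Smallest n/ν is L → limiting reagent.
n(A) = (2/2) × 9.309 = 9.309 mol
mass = 9.309 × 290.75 = 2707 g

2710 g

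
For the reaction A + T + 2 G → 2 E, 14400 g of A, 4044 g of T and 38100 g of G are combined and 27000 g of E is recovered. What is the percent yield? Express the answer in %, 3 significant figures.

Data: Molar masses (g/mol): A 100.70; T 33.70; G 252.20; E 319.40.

n(A) = 14400 / 100.70 = 143.0 mol
n(T) = 4044 / 33.70 = 120.0 mol
n(G) = 38100 / 252.20 = 151.1 mol
n/ν → A: 143.0, T: 120.0, G: 75.55; G is limiting.
theoretical n(E) = (2/2) × 151.1 = 151.1 mol → 48260 g
% yield = 27000 / 48260 × 100 = 55.95 %

56.0 %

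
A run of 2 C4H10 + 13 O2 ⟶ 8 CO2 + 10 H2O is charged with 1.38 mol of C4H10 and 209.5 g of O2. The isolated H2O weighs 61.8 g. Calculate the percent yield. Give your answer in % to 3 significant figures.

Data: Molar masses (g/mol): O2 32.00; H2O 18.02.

68.1 %

n(C4H10) = 1.380 mol
n(O2) = 209.5 / 32.00 = 6.547 mol
n/ν → C4H10: 0.6900, O2: 0.5036; O2 is limiting.
theoretical n(H2O) = (10/13) × 6.547 = 5.036 mol → 90.75 g
% yield = 61.8 / 90.75 × 100 = 68.10 %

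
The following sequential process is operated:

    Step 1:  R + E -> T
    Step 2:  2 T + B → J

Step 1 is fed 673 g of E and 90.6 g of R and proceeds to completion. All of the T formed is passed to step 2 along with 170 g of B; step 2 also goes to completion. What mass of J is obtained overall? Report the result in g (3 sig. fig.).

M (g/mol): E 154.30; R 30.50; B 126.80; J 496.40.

666 g

Step 1:
n(E) = 673.0 / 154.30 = 4.362 mol
n(R) = 90.60 / 30.50 = 2.970 mol
n/ν → E: 4.362, R: 2.970; R is limiting.
n(T) produced = (1/1) × 2.970 = 2.970 mol
Step 2:
n(T) available = 2.970 mol
n(B) = 170.0 / 126.80 = 1.341 mol
n/ν → T: 1.485, B: 1.341; B is limiting.
n(J) = (1/1) × 1.341 = 1.341 mol
mass = 1.341 × 496.40 = 665.7 g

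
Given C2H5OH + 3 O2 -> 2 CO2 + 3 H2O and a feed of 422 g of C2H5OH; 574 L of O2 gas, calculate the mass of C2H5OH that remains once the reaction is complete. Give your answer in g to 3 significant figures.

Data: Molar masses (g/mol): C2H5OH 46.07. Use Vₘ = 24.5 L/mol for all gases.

62.2 g

n(C2H5OH) = 422.0 / 46.07 = 9.160 mol
n(O2) = 574.0 / 24.5 = 23.43 mol
n/ν for C2H5OH = 9.160/1 = 9.160
n/ν for O2 = 23.43/3 = 7.810
Smallest n/ν is O2 → limiting reagent.
C2H5OH consumed = (1/3) × 23.43 = 7.810 mol
C2H5OH remaining = 9.160 − 7.810 = 1.350 mol
mass = 1.350 × 46.07 = 62.19 g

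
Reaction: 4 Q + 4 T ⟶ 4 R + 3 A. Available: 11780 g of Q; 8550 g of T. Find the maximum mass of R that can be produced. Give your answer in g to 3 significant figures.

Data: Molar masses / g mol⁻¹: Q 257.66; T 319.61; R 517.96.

n(Q) = 11780 / 257.66 = 45.72 mol
n(T) = 8550 / 319.61 = 26.75 mol
n/ν for Q = 45.72/4 = 11.43
n/ν for T = 26.75/4 = 6.688
Smallest n/ν is T → limiting reagent.
n(R) = (4/4) × 26.75 = 26.75 mol
mass = 26.75 × 517.96 = 13860 g

13900 g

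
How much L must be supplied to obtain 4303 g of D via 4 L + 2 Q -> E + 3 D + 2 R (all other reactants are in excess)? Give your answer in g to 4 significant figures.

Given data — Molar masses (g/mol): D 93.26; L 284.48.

n(D) = 4303 / 93.26 = 46.14 mol
n(L) = (4/3) × 46.14 = 61.52 mol
mass = 61.52 × 284.48 = 17500 g

17500 g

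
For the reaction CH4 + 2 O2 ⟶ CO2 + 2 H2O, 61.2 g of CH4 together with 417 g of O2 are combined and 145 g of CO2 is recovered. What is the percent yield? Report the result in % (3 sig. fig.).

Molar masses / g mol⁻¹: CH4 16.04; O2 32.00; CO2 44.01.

86.4 %

n(CH4) = 61.20 / 16.04 = 3.815 mol
n(O2) = 417.0 / 32.00 = 13.03 mol
n/ν for CH4 = 3.815/1 = 3.815
n/ν for O2 = 13.03/2 = 6.515
Smallest n/ν is CH4 → limiting reagent.
theoretical n(CO2) = (1/1) × 3.815 = 3.815 mol → 167.9 g
% yield = 145 / 167.9 × 100 = 86.36 %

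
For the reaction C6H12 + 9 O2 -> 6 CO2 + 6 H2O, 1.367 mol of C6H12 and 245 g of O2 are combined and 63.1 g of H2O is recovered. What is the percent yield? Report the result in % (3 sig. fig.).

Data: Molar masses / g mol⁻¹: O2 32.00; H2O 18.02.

n(C6H12) = 1.367 mol
n(O2) = 245.0 / 32.00 = 7.656 mol
n/ν → C6H12: 1.367, O2: 0.8507; O2 is limiting.
theoretical n(H2O) = (6/9) × 7.656 = 5.104 mol → 91.97 g
% yield = 63.1 / 91.97 × 100 = 68.61 %

68.6 %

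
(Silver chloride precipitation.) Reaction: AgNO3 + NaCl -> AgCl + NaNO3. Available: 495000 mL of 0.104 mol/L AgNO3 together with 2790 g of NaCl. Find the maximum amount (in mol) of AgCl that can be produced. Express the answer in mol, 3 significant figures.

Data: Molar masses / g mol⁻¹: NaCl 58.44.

47.7 mol

n(AgNO3) = 0.104 × 495000/1000 = 51.48 mol
n(NaCl) = 2790 / 58.44 = 47.74 mol
n/ν for AgNO3 = 51.48/1 = 51.48
n/ν for NaCl = 47.74/1 = 47.74
Smallest n/ν is NaCl → limiting reagent.
n(AgCl) = (1/1) × 47.74 = 47.74 mol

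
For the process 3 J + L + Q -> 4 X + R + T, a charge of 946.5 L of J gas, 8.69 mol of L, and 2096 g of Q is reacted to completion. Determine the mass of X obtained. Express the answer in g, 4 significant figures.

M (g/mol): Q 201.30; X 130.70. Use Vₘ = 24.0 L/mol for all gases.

n(J) = 946.5 / 24.0 = 39.44 mol
n(L) = 8.690 mol
n(Q) = 2096 / 201.30 = 10.41 mol
n/ν for J = 39.44/3 = 13.15
n/ν for L = 8.690/1 = 8.690
n/ν for Q = 10.41/1 = 10.41
Smallest n/ν is L → limiting reagent.
n(X) = (4/1) × 8.690 = 34.76 mol
mass = 34.76 × 130.70 = 4543 g

4543 g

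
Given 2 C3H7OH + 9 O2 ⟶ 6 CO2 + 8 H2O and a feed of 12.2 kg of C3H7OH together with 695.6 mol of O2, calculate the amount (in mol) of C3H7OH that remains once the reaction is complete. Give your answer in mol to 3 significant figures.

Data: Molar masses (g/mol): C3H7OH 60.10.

48.4 mol

n(C3H7OH) = 12.20×1000 / 60.10 = 203.0 mol
n(O2) = 695.6 mol
n/ν for C3H7OH = 203.0/2 = 101.5
n/ν for O2 = 695.6/9 = 77.29
Smallest n/ν is O2 → limiting reagent.
C3H7OH consumed = (2/9) × 695.6 = 154.6 mol
C3H7OH remaining = 203.0 − 154.6 = 48.40 mol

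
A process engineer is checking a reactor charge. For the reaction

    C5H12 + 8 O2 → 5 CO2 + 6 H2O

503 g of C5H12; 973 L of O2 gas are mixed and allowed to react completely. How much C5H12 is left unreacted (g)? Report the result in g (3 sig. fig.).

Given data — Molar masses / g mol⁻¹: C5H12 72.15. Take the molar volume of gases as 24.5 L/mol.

n(C5H12) = 503.0 / 72.15 = 6.972 mol
n(O2) = 973.0 / 24.5 = 39.71 mol
n/ν for C5H12 = 6.972/1 = 6.972
n/ν for O2 = 39.71/8 = 4.964
Smallest n/ν is O2 → limiting reagent.
C5H12 consumed = (1/8) × 39.71 = 4.964 mol
C5H12 remaining = 6.972 − 4.964 = 2.008 mol
mass = 2.008 × 72.15 = 144.9 g

145 g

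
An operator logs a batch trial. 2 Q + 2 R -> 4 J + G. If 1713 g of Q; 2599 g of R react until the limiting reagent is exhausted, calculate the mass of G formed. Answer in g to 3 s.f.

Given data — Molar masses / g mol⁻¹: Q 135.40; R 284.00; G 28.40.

n(Q) = 1713 / 135.40 = 12.65 mol
n(R) = 2599 / 284.00 = 9.151 mol
n/ν for Q = 12.65/2 = 6.325
n/ν for R = 9.151/2 = 4.576
Smallest n/ν is R → limiting reagent.
n(G) = (1/2) × 9.151 = 4.576 mol
mass = 4.576 × 28.40 = 130.0 g

130 g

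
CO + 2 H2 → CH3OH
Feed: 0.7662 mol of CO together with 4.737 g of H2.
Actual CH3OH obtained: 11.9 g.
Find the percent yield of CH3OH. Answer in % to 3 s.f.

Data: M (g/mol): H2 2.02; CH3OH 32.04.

n(CO) = 0.7662 mol
n(H2) = 4.737 / 2.02 = 2.345 mol
n/ν for CO = 0.7662/1 = 0.7662
n/ν for H2 = 2.345/2 = 1.173
Smallest n/ν is CO → limiting reagent.
theoretical n(CH3OH) = (1/1) × 0.7662 = 0.7662 mol → 24.55 g
% yield = 11.9 / 24.55 × 100 = 48.47 %

48.5 %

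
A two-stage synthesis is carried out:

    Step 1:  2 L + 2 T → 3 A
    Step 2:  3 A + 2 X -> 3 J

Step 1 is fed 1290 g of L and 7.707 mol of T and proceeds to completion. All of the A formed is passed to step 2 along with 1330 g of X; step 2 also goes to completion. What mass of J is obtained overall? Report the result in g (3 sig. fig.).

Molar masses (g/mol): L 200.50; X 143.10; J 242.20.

Step 1:
n(L) = 1290 / 200.50 = 6.434 mol
n(T) = 7.707 mol
n/ν for L = 6.434/2 = 3.217
n/ν for T = 7.707/2 = 3.854
Smallest n/ν is L → limiting reagent.
n(A) produced = (3/2) × 6.434 = 9.651 mol
Step 2:
n(A) available = 9.651 mol
n(X) = 1330 / 143.10 = 9.294 mol
n/ν for A = 9.651/3 = 3.217
n/ν for X = 9.294/2 = 4.647
Smallest n/ν is A → limiting reagent.
n(J) = (3/3) × 9.651 = 9.651 mol
mass = 9.651 × 242.20 = 2337 g

2340 g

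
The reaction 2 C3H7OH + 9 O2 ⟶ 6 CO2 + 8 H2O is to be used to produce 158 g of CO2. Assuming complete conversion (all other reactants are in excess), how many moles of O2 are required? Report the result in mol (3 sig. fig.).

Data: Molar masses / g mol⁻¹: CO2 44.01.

n(CO2) = 158 / 44.01 = 3.590 mol
n(O2) = (9/6) × 3.590 = 5.385 mol

5.39 mol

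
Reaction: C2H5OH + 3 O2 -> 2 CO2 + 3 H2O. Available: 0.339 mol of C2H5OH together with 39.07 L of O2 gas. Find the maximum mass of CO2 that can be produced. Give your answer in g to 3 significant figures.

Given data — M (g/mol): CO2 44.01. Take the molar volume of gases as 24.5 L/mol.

n(C2H5OH) = 0.3390 mol
n(O2) = 39.07 / 24.5 = 1.595 mol
n/ν for C2H5OH = 0.3390/1 = 0.3390
n/ν for O2 = 1.595/3 = 0.5317
Smallest n/ν is C2H5OH → limiting reagent.
n(CO2) = (2/1) × 0.3390 = 0.6780 mol
mass = 0.6780 × 44.01 = 29.84 g

29.8 g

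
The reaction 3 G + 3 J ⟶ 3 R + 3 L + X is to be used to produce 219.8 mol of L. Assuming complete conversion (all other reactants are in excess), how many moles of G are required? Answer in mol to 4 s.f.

n(L) = 219.8 mol
n(G) = (3/3) × 219.8 = 219.8 mol

219.8 mol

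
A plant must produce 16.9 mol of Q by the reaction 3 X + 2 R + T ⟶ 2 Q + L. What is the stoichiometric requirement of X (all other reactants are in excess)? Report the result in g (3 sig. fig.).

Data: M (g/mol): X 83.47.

2120 g

n(Q) = 16.90 mol
n(X) = (3/2) × 16.90 = 25.35 mol
mass = 25.35 × 83.47 = 2116 g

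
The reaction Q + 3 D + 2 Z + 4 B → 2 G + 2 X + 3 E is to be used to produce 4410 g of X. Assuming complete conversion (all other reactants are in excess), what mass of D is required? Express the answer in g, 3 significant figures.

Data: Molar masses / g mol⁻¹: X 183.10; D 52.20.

n(X) = 4410 / 183.10 = 24.09 mol
n(D) = (3/2) × 24.09 = 36.14 mol
mass = 36.14 × 52.20 = 1887 g

1890 g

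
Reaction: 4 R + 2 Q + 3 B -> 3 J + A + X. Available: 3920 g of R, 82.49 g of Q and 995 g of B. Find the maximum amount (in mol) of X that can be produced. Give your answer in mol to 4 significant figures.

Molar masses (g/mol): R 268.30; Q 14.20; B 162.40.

2.042 mol

n(R) = 3920 / 268.30 = 14.61 mol
n(Q) = 82.49 / 14.20 = 5.809 mol
n(B) = 995.0 / 162.40 = 6.127 mol
n/ν for R = 14.61/4 = 3.653
n/ν for Q = 5.809/2 = 2.905
n/ν for B = 6.127/3 = 2.042
Smallest n/ν is B → limiting reagent.
n(X) = (1/3) × 6.127 = 2.042 mol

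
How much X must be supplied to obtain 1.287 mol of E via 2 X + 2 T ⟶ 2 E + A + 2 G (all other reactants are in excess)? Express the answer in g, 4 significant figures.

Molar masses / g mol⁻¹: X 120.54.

n(E) = 1.287 mol
n(X) = (2/2) × 1.287 = 1.287 mol
mass = 1.287 × 120.54 = 155.1 g

155.1 g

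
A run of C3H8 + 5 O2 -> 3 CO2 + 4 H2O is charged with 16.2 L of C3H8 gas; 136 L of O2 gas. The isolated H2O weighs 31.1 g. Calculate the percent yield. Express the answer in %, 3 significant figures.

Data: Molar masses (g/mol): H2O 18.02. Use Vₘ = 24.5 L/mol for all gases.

n(C3H8) = 16.20 / 24.5 = 0.6612 mol
n(O2) = 136.0 / 24.5 = 5.551 mol
n/ν → C3H8: 0.6612, O2: 1.110; C3H8 is limiting.
theoretical n(H2O) = (4/1) × 0.6612 = 2.645 mol → 47.66 g
% yield = 31.1 / 47.66 × 100 = 65.25 %

65.3 %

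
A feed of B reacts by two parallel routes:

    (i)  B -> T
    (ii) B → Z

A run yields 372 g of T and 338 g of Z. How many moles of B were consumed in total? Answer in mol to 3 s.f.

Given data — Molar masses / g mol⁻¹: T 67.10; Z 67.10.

n(T) = 372 / 67.10 = 5.544 mol
n(Z) = 338 / 67.10 = 5.037 mol
n(B) via (i) = (1/1)×5.544 = 5.544 mol
n(B) via (ii) = (1/1)×5.037 = 5.037 mol
total n(B) = 5.544 + 5.037 = 10.58 mol

10.6 mol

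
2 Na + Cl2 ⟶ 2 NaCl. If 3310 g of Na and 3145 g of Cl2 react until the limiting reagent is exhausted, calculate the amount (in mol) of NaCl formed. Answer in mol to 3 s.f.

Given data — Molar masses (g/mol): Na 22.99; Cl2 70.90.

88.7 mol

n(Na) = 3310 / 22.99 = 144.0 mol
n(Cl2) = 3145 / 70.90 = 44.36 mol
n/ν for Na = 144.0/2 = 72.00
n/ν for Cl2 = 44.36/1 = 44.36
Smallest n/ν is Cl2 → limiting reagent.
n(NaCl) = (2/1) × 44.36 = 88.72 mol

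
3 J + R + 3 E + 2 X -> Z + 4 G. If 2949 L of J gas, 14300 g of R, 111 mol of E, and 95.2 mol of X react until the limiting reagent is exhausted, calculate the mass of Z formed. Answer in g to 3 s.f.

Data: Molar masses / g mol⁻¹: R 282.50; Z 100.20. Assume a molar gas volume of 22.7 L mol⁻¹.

n(J) = 2949 / 22.7 = 129.9 mol
n(R) = 14300 / 282.50 = 50.62 mol
n(E) = 111.0 mol
n(X) = 95.20 mol
n/ν for J = 129.9/3 = 43.30
n/ν for R = 50.62/1 = 50.62
n/ν for E = 111.0/3 = 37.00
n/ν for X = 95.20/2 = 47.60
Smallest n/ν is E → limiting reagent.
n(Z) = (1/3) × 111.0 = 37.00 mol
mass = 37.00 × 100.20 = 3707 g

3710 g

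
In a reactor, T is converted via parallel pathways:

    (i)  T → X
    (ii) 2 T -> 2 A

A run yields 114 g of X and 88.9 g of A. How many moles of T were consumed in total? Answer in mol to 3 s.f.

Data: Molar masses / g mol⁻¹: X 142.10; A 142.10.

1.43 mol

n(X) = 114 / 142.10 = 0.8023 mol
n(A) = 88.9 / 142.10 = 0.6256 mol
n(T) via (i) = (1/1)×0.8023 = 0.8023 mol
n(T) via (ii) = (2/2)×0.6256 = 0.6256 mol
total n(T) = 0.8023 + 0.6256 = 1.428 mol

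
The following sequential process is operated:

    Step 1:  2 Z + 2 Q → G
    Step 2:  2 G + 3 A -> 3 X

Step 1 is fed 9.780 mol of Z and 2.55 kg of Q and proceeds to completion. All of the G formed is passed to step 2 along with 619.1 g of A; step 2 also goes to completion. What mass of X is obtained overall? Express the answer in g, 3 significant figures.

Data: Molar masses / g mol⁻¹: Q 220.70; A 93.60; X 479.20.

Step 1:
n(Z) = 9.780 mol
n(Q) = 2.550×1000 / 220.70 = 11.55 mol
n/ν for Z = 9.780/2 = 4.890
n/ν for Q = 11.55/2 = 5.775
Smallest n/ν is Z → limiting reagent.
n(G) produced = (1/2) × 9.780 = 4.890 mol
Step 2:
n(G) available = 4.890 mol
n(A) = 619.1 / 93.60 = 6.614 mol
n/ν for G = 4.890/2 = 2.445
n/ν for A = 6.614/3 = 2.205
Smallest n/ν is A → limiting reagent.
n(X) = (3/3) × 6.614 = 6.614 mol
mass = 6.614 × 479.20 = 3169 g

3170 g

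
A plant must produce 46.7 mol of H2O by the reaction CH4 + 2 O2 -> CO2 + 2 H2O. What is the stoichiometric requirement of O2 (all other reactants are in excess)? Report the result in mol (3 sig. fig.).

46.7 mol

n(H2O) = 46.70 mol
n(O2) = (2/2) × 46.70 = 46.70 mol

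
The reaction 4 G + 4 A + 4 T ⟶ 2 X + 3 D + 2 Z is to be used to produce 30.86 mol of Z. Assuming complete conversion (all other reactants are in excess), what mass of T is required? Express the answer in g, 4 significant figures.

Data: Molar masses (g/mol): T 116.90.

n(Z) = 30.86 mol
n(T) = (4/2) × 30.86 = 61.72 mol
mass = 61.72 × 116.90 = 7215 g

7215 g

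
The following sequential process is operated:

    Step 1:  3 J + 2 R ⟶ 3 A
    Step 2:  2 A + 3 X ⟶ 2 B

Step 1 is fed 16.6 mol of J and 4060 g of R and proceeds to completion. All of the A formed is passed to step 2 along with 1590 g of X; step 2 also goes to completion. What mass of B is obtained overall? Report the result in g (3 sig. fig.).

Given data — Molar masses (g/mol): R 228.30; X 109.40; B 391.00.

3790 g

Step 1:
n(J) = 16.60 mol
n(R) = 4060 / 228.30 = 17.78 mol
n/ν → J: 5.533, R: 8.890; J is limiting.
n(A) produced = (3/3) × 16.60 = 16.60 mol
Step 2:
n(A) available = 16.60 mol
n(X) = 1590 / 109.40 = 14.53 mol
n/ν → A: 8.300, X: 4.843; X is limiting.
n(B) = (2/3) × 14.53 = 9.687 mol
mass = 9.687 × 391.00 = 3788 g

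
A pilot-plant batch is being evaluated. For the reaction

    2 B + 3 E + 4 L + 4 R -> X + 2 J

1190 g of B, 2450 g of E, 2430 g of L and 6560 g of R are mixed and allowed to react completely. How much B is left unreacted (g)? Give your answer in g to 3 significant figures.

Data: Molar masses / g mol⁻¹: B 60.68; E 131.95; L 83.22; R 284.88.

n(B) = 1190 / 60.68 = 19.61 mol
n(E) = 2450 / 131.95 = 18.57 mol
n(L) = 2430 / 83.22 = 29.20 mol
n(R) = 6560 / 284.88 = 23.03 mol
n/ν → B: 9.805, E: 6.190, L: 7.300, R: 5.758; R is limiting.
B consumed = (2/4) × 23.03 = 11.52 mol
B remaining = 19.61 − 11.52 = 8.090 mol
mass = 8.090 × 60.68 = 490.9 g

491 g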